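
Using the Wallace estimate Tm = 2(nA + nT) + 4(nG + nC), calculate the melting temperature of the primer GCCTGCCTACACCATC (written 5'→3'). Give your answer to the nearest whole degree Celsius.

Base counts: A=3, T=3, G=2, C=8 (length 16).
Tm = 2·(3+3) + 4·(2+8) = 2·6 + 4·10 = 12 + 40 = 52°C.

52°C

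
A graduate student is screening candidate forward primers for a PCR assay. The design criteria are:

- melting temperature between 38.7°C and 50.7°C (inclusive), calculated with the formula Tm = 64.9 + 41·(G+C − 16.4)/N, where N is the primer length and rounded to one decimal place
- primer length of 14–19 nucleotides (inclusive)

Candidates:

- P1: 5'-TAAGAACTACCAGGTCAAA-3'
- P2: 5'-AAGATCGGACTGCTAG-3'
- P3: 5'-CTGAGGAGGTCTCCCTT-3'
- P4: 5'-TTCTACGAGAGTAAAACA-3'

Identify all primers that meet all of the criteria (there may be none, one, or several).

P1, P2, P3 and P4.

P1 (19 nt, A=9 T=3 G=3 C=4): Tm = 64.9 + 41·(7 − 16.4)/19 = 44.6°C ✓; length 19 ✓ — passes.
P2 (16 nt, A=5 T=3 G=5 C=3): Tm = 64.9 + 41·(8 − 16.4)/16 = 43.4°C ✓; length 16 ✓ — passes.
P3 (17 nt, A=2 T=5 G=5 C=5): Tm = 64.9 + 41·(10 − 16.4)/17 = 49.5°C ✓; length 17 ✓ — passes.
P4 (18 nt, A=8 T=4 G=3 C=3): Tm = 64.9 + 41·(6 − 16.4)/18 = 41.2°C ✓; length 18 ✓ — passes.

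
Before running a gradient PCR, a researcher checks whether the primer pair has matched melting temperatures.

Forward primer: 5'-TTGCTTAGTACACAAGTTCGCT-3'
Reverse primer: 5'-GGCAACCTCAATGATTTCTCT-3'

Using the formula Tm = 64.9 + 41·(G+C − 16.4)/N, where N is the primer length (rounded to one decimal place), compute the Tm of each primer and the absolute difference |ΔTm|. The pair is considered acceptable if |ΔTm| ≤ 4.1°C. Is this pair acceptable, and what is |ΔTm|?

Forward: G+C = 9, N = 22 → Tm = 64.9 + 41·(9 − 16.4)/22 = 51.1°C.
Reverse: G+C = 9, N = 21 → Tm = 64.9 + 41·(9 − 16.4)/21 = 50.5°C.
|ΔTm| = |51.1 − 50.5| = 0.6°C, ≤ 4.1°C.

|ΔTm| = 0.6°C; the pair is acceptable.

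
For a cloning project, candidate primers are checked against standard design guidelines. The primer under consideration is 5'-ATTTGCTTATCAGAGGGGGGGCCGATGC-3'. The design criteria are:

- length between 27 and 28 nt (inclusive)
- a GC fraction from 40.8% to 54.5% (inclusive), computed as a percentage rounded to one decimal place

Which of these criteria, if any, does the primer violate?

Fails: GC content.

Base counts: A=5, T=7, G=11, C=5 (length 28).
length: length 28 ✓
GC content: GC 16/28 = 57.1%, outside 40.8–54.5% ✗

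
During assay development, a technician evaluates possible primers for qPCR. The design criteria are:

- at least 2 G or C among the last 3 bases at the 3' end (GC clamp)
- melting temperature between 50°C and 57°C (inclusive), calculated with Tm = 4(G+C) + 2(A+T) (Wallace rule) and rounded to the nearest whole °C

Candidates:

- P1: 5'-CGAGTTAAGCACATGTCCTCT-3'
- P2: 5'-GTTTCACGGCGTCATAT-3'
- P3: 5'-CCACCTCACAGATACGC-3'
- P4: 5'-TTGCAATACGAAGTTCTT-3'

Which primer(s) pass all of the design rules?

P1 (21 nt, A=5 T=6 G=4 C=6): 3' end TCT has 1 G/C, need ≥2 ✗; Tm = 2·11 + 4·10 = 62°C, outside 50–57°C ✗ — fails.
P2 (17 nt, A=3 T=6 G=4 C=4): 3' end TAT has 0 G/C, need ≥2 ✗; Tm = 2·9 + 4·8 = 50°C ✓ — fails.
P3 (17 nt, A=5 T=2 G=2 C=8): 3' end CGC has 3 G/C ✓; Tm = 2·7 + 4·10 = 54°C ✓ — passes.
P4 (18 nt, A=5 T=7 G=3 C=3): 3' end CTT has 1 G/C, need ≥2 ✗; Tm = 2·12 + 4·6 = 48°C, outside 50–57°C ✗ — fails.

P3 only.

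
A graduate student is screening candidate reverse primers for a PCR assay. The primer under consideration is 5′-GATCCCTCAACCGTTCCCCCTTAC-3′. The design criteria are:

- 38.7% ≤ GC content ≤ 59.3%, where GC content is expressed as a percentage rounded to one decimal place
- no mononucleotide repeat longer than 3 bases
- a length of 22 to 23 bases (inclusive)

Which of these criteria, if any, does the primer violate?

Fails: homopolymer run, length.

Base counts: A=4, T=6, G=2, C=12 (length 24).
GC content: GC 14/24 = 58.3% ✓
homopolymer run: longest run = 5, exceeds 3 ✗
length: length 24, outside 22–23 ✗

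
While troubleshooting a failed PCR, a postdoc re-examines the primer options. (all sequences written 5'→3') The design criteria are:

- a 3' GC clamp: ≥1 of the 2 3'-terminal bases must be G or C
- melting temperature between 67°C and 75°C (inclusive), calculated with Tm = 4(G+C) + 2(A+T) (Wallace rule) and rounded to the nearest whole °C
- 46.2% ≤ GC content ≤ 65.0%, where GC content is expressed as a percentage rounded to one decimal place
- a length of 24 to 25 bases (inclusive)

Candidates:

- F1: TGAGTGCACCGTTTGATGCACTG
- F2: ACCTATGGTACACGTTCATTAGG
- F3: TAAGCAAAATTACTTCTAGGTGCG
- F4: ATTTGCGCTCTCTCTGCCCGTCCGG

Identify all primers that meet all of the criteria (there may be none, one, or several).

F1 (23 nt, A=4 T=7 G=7 C=5): 3' end TG has 1 G/C ✓; Tm = 2·11 + 4·12 = 70°C ✓; GC 12/23 = 52.2% ✓; length 23, outside 24–25 ✗ — fails.
F2 (23 nt, A=6 T=7 G=5 C=5): 3' end GG has 2 G/C ✓; Tm = 2·13 + 4·10 = 66°C, outside 67–75°C ✗; GC 10/23 = 43.5%, outside 46.2–65.0% ✗; length 23, outside 24–25 ✗ — fails.
F3 (24 nt, A=8 T=7 G=5 C=4): 3' end CG has 2 G/C ✓; Tm = 2·15 + 4·9 = 66°C, outside 67–75°C ✗; GC 9/24 = 37.5%, outside 46.2–65.0% ✗; length 24 ✓ — fails.
F4 (25 nt, A=1 T=8 G=6 C=10): 3' end GG has 2 G/C ✓; Tm = 2·9 + 4·16 = 82°C, outside 67–75°C ✗; GC 16/25 = 64.0% ✓; length 25 ✓ — fails.

None of the candidates satisfy all criteria.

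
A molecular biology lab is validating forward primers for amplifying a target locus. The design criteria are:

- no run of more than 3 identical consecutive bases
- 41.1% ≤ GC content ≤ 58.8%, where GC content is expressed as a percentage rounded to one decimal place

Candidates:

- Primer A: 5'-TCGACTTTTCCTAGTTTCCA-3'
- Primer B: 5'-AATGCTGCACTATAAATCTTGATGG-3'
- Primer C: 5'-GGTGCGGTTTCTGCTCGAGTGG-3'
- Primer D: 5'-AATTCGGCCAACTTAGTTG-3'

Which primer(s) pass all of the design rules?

Primer D only.

Primer A (20 nt, A=3 T=9 G=2 C=6): longest run = 4, exceeds 3 ✗; GC 8/20 = 40.0%, outside 41.1–58.8% ✗ — fails.
Primer B (25 nt, A=8 T=8 G=5 C=4): longest run = 3 ✓; GC 9/25 = 36.0%, outside 41.1–58.8% ✗ — fails.
Primer C (22 nt, A=1 T=7 G=10 C=4): longest run = 3 ✓; GC 14/22 = 63.6%, outside 41.1–58.8% ✗ — fails.
Primer D (19 nt, A=5 T=6 G=4 C=4): longest run = 2 ✓; GC 8/19 = 42.1% ✓ — passes.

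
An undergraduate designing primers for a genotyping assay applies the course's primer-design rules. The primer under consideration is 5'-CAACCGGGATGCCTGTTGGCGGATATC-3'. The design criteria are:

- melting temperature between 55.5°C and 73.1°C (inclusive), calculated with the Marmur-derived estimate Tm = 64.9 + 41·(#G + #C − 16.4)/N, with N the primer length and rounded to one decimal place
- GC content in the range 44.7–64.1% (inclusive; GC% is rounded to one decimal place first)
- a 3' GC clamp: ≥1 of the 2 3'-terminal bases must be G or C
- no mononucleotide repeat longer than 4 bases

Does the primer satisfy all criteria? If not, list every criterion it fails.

Base counts: A=5, T=6, G=9, C=7 (length 27).
Tm: Tm = 64.9 + 41·(16 − 16.4)/27 = 64.3°C ✓
GC content: GC 16/27 = 59.3% ✓
GC clamp: 3' end TC has 1 G/C ✓
homopolymer run: longest run = 3 ✓

Meets all criteria.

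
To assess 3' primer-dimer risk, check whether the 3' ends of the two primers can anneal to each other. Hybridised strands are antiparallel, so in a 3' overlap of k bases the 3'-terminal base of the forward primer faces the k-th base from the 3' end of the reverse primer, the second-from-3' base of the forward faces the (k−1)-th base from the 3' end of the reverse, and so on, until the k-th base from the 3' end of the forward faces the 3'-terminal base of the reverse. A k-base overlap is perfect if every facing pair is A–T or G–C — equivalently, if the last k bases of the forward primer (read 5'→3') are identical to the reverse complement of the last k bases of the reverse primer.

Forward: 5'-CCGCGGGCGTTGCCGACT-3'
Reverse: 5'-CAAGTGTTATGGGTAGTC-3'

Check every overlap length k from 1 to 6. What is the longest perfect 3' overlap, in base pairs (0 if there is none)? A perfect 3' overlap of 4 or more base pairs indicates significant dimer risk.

Last 6 bases (5'→3') — forward …CCGACT, reverse …GTAGTC.
Reverse complement of the reverse primer's last 6 bases: GACTAC; its first k bases are the reverse complement of the reverse primer's last k bases, so a perfect k-base overlap needs the forward primer's last k bases to equal them.
Comparing (forward last k vs required): k=1: T vs G ✗; k=2: CT vs GA ✗; k=3: ACT vs GAC ✗; k=4: GACT vs GACT ✓; k=5: CGACT vs GACTA ✗; k=6: CCGACT vs GACTAC ✗.
Only k = 4 is perfect, so the longest perfect 3' overlap is 4.

Longest perfect overlap: 4 complementary base pairs; significant dimer risk (threshold 4).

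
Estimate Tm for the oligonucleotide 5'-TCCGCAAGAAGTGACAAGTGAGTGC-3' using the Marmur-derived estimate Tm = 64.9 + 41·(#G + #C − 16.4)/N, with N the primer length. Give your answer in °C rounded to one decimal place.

Base counts: A=8, T=4, G=8, C=5; G+C = 13, N = 25.
Tm = 64.9 + 41·(13 − 16.4)/25 = 64.9 + -139.40/25 = 59.3°C.

59.3°C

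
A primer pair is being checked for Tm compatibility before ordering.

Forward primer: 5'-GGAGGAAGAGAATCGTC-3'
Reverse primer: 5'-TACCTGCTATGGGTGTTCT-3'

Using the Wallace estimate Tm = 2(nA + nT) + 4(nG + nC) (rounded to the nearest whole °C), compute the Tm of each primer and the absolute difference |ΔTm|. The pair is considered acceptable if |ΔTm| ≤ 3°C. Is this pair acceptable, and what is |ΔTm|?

|ΔTm| = 4°C; the pair is not acceptable.

Forward: A=6 T=2 G=7 C=2 → Tm = 2·8 + 4·9 = 52°C.
Reverse: A=2 T=8 G=5 C=4 → Tm = 2·10 + 4·9 = 56°C.
|ΔTm| = |52 − 56| = 4°C, > 3°C.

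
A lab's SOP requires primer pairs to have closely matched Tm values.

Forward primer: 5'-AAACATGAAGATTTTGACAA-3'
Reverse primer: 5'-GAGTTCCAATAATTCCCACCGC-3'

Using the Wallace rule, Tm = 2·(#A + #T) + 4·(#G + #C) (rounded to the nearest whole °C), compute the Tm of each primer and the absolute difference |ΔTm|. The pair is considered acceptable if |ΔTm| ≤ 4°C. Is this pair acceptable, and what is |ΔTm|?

|ΔTm| = 16°C; the pair is not acceptable.

Forward: A=10 T=5 G=3 C=2 → Tm = 2·15 + 4·5 = 50°C.
Reverse: A=6 T=5 G=3 C=8 → Tm = 2·11 + 4·11 = 66°C.
|ΔTm| = |50 − 66| = 16°C, > 4°C.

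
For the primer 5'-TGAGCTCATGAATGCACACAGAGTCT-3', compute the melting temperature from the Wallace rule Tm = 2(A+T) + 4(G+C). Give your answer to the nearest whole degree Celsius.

76°C

Base counts: A=8, T=6, G=6, C=6 (length 26).
Tm = 2·(8+6) + 4·(6+6) = 2·14 + 4·12 = 28 + 48 = 76°C.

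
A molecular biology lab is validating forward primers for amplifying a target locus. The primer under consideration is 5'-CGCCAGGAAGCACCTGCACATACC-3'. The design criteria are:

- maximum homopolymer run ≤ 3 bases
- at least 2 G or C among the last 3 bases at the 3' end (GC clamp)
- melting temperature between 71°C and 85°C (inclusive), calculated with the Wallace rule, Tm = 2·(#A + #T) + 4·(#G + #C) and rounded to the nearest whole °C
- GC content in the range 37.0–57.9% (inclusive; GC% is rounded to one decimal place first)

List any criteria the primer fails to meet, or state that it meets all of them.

Fails: GC content.

Base counts: A=7, T=2, G=5, C=10 (length 24).
homopolymer run: longest run = 2 ✓
GC clamp: 3' end ACC has 2 G/C ✓
Tm: Tm = 2·9 + 4·15 = 78°C ✓
GC content: GC 15/24 = 62.5%, outside 37.0–57.9% ✗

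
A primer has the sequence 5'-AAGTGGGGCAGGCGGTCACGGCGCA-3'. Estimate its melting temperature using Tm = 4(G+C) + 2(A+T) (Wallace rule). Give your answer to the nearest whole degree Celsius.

Base counts: A=5, T=2, G=12, C=6 (length 25).
Tm = 2·(5+2) + 4·(12+6) = 2·7 + 4·18 = 14 + 72 = 86°C.

86°C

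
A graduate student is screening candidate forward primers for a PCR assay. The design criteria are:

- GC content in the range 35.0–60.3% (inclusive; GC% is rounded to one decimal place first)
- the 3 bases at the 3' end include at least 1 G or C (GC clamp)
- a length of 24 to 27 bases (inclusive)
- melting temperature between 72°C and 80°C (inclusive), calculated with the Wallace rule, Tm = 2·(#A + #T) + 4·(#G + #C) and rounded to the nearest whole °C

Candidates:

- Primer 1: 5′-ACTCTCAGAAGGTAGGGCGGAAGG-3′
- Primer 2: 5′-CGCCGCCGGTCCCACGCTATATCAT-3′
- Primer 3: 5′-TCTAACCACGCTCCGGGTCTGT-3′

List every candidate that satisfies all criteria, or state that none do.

Primer 1 only.

Primer 1 (24 nt, A=7 T=3 G=10 C=4): GC 14/24 = 58.3% ✓; 3' end AGG has 2 G/C ✓; length 24 ✓; Tm = 2·10 + 4·14 = 76°C ✓ — passes.
Primer 2 (25 nt, A=4 T=5 G=5 C=11): GC 16/25 = 64.0%, outside 35.0–60.3% ✗; 3' end CAT has 1 G/C ✓; length 25 ✓; Tm = 2·9 + 4·16 = 82°C, outside 72–80°C ✗ — fails.
Primer 3 (22 nt, A=3 T=6 G=5 C=8): GC 13/22 = 59.1% ✓; 3' end TGT has 1 G/C ✓; length 22, outside 24–27 ✗; Tm = 2·9 + 4·13 = 70°C, outside 72–80°C ✗ — fails.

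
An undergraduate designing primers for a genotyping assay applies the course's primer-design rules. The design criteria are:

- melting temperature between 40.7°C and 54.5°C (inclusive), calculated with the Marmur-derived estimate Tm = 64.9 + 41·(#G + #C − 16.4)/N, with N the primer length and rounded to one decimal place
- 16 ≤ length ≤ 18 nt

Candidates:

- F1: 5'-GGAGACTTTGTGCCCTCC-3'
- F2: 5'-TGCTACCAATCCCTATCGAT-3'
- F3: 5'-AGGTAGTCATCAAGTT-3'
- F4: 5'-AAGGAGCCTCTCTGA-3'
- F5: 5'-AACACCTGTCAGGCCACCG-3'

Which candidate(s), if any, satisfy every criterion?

F1 (18 nt, A=2 T=5 G=5 C=6): Tm = 64.9 + 41·(11 − 16.4)/18 = 52.6°C ✓; length 18 ✓ — passes.
F2 (20 nt, A=5 T=6 G=2 C=7): Tm = 64.9 + 41·(9 − 16.4)/20 = 49.7°C ✓; length 20, outside 16–18 ✗ — fails.
F3 (16 nt, A=5 T=5 G=4 C=2): Tm = 64.9 + 41·(6 − 16.4)/16 = 38.3°C, outside 40.7–54.5°C ✗; length 16 ✓ — fails.
F4 (15 nt, A=4 T=3 G=4 C=4): Tm = 64.9 + 41·(8 − 16.4)/15 = 41.9°C ✓; length 15, outside 16–18 ✗ — fails.
F5 (19 nt, A=5 T=2 G=4 C=8): Tm = 64.9 + 41·(12 − 16.4)/19 = 55.4°C, outside 40.7–54.5°C ✗; length 19, outside 16–18 ✗ — fails.

F1 only.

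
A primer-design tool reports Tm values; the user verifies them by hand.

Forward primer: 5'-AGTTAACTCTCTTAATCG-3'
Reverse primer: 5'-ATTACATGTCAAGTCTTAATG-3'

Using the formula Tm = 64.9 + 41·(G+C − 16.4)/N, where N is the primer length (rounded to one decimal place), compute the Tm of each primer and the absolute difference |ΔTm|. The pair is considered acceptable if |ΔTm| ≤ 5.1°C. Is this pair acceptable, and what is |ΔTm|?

|ΔTm| = 3.4°C; the pair is acceptable.

Forward: G+C = 6, N = 18 → Tm = 64.9 + 41·(6 − 16.4)/18 = 41.2°C.
Reverse: G+C = 6, N = 21 → Tm = 64.9 + 41·(6 − 16.4)/21 = 44.6°C.
|ΔTm| = |41.2 − 44.6| = 3.4°C, ≤ 5.1°C.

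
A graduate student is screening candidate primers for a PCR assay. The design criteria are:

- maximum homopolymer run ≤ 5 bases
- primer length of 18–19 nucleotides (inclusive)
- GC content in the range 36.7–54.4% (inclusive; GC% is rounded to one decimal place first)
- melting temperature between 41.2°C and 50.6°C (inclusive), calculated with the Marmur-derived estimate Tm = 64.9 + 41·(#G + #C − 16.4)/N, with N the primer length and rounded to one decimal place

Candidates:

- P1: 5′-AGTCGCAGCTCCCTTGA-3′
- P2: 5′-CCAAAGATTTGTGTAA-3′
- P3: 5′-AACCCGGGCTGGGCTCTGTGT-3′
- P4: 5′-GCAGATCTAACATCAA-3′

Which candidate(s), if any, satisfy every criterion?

P1 (17 nt, A=3 T=4 G=4 C=6): longest run = 3 ✓; length 17, outside 18–19 ✗; GC 10/17 = 58.8%, outside 36.7–54.4% ✗; Tm = 64.9 + 41·(10 − 16.4)/17 = 49.5°C ✓ — fails.
P2 (16 nt, A=6 T=5 G=3 C=2): longest run = 3 ✓; length 16, outside 18–19 ✗; GC 5/16 = 31.3%, outside 36.7–54.4% ✗; Tm = 64.9 + 41·(5 − 16.4)/16 = 35.7°C, outside 41.2–50.6°C ✗ — fails.
P3 (21 nt, A=2 T=5 G=8 C=6): longest run = 3 ✓; length 21, outside 18–19 ✗; GC 14/21 = 66.7%, outside 36.7–54.4% ✗; Tm = 64.9 + 41·(14 − 16.4)/21 = 60.2°C, outside 41.2–50.6°C ✗ — fails.
P4 (16 nt, A=7 T=3 G=2 C=4): longest run = 2 ✓; length 16, outside 18–19 ✗; GC 6/16 = 37.5% ✓; Tm = 64.9 + 41·(6 − 16.4)/16 = 38.3°C, outside 41.2–50.6°C ✗ — fails.

None of the candidates satisfy all criteria.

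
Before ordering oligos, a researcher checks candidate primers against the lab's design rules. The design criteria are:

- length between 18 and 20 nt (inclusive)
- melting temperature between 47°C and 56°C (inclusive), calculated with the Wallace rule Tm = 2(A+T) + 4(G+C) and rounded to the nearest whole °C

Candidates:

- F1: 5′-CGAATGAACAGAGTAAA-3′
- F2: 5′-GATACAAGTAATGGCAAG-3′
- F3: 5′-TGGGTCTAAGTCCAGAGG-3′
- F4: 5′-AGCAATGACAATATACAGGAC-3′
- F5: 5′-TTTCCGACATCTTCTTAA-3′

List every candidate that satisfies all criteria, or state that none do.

F1 (17 nt, A=9 T=2 G=4 C=2): length 17, outside 18–20 ✗; Tm = 2·11 + 4·6 = 46°C, outside 47–56°C ✗ — fails.
F2 (18 nt, A=8 T=3 G=5 C=2): length 18 ✓; Tm = 2·11 + 4·7 = 50°C ✓ — passes.
F3 (18 nt, A=4 T=4 G=7 C=3): length 18 ✓; Tm = 2·8 + 4·10 = 56°C ✓ — passes.
F4 (21 nt, A=10 T=3 G=4 C=4): length 21, outside 18–20 ✗; Tm = 2·13 + 4·8 = 58°C, outside 47–56°C ✗ — fails.
F5 (18 nt, A=4 T=8 G=1 C=5): length 18 ✓; Tm = 2·12 + 4·6 = 48°C ✓ — passes.

F2, F3 and F5.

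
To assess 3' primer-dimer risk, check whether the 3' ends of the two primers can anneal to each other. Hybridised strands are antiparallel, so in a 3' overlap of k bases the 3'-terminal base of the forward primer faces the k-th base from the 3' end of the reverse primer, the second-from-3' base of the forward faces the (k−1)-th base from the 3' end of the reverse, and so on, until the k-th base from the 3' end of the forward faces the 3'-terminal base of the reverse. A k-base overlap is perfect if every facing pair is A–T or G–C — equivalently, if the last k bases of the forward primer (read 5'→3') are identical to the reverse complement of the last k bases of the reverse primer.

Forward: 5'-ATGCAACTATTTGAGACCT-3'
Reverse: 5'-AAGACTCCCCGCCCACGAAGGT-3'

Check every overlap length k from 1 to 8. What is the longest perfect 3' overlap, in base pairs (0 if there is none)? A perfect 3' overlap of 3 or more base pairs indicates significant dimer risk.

Longest perfect overlap: 4 complementary base pairs; significant dimer risk (threshold 3).

Last 8 bases (5'→3') — forward …TGAGACCT, reverse …ACGAAGGT.
Reverse complement of the reverse primer's last 8 bases: ACCTTCGT; its first k bases are the reverse complement of the reverse primer's last k bases, so a perfect k-base overlap needs the forward primer's last k bases to equal them.
Comparing (forward last k vs required): k=1: T vs A ✗; k=2: CT vs AC ✗; k=3: CCT vs ACC ✗; k=4: ACCT vs ACCT ✓; k=5: GACCT vs ACCTT ✗; k=6: AGACCT vs ACCTTC ✗; k=7: GAGACCT vs ACCTTCG ✗; k=8: TGAGACCT vs ACCTTCGT ✗.
Only k = 4 is perfect, so the longest perfect 3' overlap is 4.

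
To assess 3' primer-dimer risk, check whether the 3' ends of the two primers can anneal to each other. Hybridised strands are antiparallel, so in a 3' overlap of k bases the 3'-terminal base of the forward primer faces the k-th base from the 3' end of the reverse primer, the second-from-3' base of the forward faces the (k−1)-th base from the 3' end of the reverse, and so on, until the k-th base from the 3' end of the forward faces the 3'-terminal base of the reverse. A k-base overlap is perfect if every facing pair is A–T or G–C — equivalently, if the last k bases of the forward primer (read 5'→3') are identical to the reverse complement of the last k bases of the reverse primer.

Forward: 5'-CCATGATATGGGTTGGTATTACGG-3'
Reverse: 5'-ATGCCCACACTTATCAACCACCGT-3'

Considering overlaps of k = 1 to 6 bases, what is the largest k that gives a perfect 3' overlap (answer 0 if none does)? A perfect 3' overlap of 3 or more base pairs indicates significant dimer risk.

Last 6 bases (5'→3') — forward …TTACGG, reverse …CACCGT.
Reverse complement of the reverse primer's last 6 bases: ACGGTG; its first k bases are the reverse complement of the reverse primer's last k bases, so a perfect k-base overlap needs the forward primer's last k bases to equal them.
Comparing (forward last k vs required): k=1: G vs A ✗; k=2: GG vs AC ✗; k=3: CGG vs ACG ✗; k=4: ACGG vs ACGG ✓; k=5: TACGG vs ACGGT ✗; k=6: TTACGG vs ACGGTG ✗.
Only k = 4 is perfect, so the longest perfect 3' overlap is 4.

Longest perfect overlap: 4 complementary base pairs; significant dimer risk (threshold 3).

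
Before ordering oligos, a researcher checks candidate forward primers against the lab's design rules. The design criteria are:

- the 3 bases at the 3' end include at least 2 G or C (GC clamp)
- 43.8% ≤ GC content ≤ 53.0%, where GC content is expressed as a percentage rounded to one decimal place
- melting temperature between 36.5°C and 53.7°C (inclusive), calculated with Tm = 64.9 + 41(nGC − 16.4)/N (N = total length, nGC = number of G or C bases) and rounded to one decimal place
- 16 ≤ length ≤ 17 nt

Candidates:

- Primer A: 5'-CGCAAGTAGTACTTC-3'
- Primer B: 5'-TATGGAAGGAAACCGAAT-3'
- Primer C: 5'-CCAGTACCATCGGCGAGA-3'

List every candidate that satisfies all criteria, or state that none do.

None of the candidates satisfy all criteria.

Primer A (15 nt, A=4 T=4 G=3 C=4): 3' end TTC has 1 G/C, need ≥2 ✗; GC 7/15 = 46.7% ✓; Tm = 64.9 + 41·(7 − 16.4)/15 = 39.2°C ✓; length 15, outside 16–17 ✗ — fails.
Primer B (18 nt, A=8 T=3 G=5 C=2): 3' end AAT has 0 G/C, need ≥2 ✗; GC 7/18 = 38.9%, outside 43.8–53.0% ✗; Tm = 64.9 + 41·(7 − 16.4)/18 = 43.5°C ✓; length 18, outside 16–17 ✗ — fails.
Primer C (18 nt, A=5 T=2 G=5 C=6): 3' end AGA has 1 G/C, need ≥2 ✗; GC 11/18 = 61.1%, outside 43.8–53.0% ✗; Tm = 64.9 + 41·(11 − 16.4)/18 = 52.6°C ✓; length 18, outside 16–17 ✗ — fails.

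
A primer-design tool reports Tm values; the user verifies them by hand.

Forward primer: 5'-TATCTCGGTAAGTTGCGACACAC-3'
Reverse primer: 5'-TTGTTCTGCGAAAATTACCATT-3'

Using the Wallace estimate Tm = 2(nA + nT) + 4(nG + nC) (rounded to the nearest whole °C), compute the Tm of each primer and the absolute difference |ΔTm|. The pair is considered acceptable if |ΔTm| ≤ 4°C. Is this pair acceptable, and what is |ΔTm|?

|ΔTm| = 10°C; the pair is not acceptable.

Forward: A=6 T=6 G=5 C=6 → Tm = 2·12 + 4·11 = 68°C.
Reverse: A=6 T=9 G=3 C=4 → Tm = 2·15 + 4·7 = 58°C.
|ΔTm| = |68 − 58| = 10°C, > 4°C.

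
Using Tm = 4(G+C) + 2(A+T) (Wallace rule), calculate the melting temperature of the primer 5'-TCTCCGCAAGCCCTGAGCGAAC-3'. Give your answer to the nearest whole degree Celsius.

Base counts: A=5, T=3, G=5, C=9 (length 22).
Tm = 2·(5+3) + 4·(5+9) = 2·8 + 4·14 = 16 + 56 = 72°C.

72°C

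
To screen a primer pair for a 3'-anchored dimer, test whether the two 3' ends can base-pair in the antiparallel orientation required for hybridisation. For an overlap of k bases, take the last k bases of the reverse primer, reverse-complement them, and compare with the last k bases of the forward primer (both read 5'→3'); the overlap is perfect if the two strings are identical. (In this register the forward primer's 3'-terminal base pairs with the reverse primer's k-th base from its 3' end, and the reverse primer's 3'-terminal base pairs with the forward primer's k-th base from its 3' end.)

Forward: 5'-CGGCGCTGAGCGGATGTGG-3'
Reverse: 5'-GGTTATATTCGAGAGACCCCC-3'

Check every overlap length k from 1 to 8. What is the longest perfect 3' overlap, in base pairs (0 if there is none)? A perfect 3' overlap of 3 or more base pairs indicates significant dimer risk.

Last 8 bases (5'→3') — forward …GGATGTGG, reverse …AGACCCCC.
Reverse complement of the reverse primer's last 8 bases: GGGGGTCT; its first k bases are the reverse complement of the reverse primer's last k bases, so a perfect k-base overlap needs the forward primer's last k bases to equal them.
Comparing (forward last k vs required): k=1: G vs G ✓; k=2: GG vs GG ✓; k=3: TGG vs GGG ✗; k=4: GTGG vs GGGG ✗; k=5: TGTGG vs GGGGG ✗; k=6: ATGTGG vs GGGGGT ✗; k=7: GATGTGG vs GGGGGTC ✗; k=8: GGATGTGG vs GGGGGTCT ✗.
Perfect overlaps at k = 1, 2; the largest is 2.

Longest perfect overlap: 2 complementary base pairs; below the dimer-risk threshold (threshold 3).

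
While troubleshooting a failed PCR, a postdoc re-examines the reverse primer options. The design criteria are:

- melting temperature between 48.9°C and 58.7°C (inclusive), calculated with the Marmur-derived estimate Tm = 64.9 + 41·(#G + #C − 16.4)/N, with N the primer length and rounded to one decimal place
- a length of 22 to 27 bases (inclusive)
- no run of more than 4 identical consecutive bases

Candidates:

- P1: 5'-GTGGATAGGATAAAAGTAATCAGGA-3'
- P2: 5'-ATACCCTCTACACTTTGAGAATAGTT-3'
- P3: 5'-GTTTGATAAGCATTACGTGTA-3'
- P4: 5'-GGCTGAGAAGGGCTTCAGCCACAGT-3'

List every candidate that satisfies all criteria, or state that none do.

P1 and P2.

P1 (25 nt, A=11 T=5 G=8 C=1): Tm = 64.9 + 41·(9 − 16.4)/25 = 52.8°C ✓; length 25 ✓; longest run = 4 ✓ — passes.
P2 (26 nt, A=8 T=9 G=3 C=6): Tm = 64.9 + 41·(9 − 16.4)/26 = 53.2°C ✓; length 26 ✓; longest run = 3 ✓ — passes.
P3 (21 nt, A=6 T=8 G=5 C=2): Tm = 64.9 + 41·(7 − 16.4)/21 = 46.5°C, outside 48.9–58.7°C ✗; length 21, outside 22–27 ✗; longest run = 3 ✓ — fails.
P4 (25 nt, A=6 T=4 G=9 C=6): Tm = 64.9 + 41·(15 − 16.4)/25 = 62.6°C, outside 48.9–58.7°C ✗; length 25 ✓; longest run = 3 ✓ — fails.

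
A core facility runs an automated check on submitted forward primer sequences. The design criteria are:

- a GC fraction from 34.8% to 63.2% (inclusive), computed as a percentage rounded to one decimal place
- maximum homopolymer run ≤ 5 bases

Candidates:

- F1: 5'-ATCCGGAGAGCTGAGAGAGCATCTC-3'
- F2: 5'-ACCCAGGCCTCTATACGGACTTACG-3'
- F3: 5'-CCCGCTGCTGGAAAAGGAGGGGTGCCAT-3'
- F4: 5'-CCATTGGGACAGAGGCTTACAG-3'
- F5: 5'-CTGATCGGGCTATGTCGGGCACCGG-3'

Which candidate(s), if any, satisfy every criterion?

F1 (25 nt, A=7 T=4 G=8 C=6): GC 14/25 = 56.0% ✓; longest run = 2 ✓ — passes.
F2 (25 nt, A=6 T=5 G=5 C=9): GC 14/25 = 56.0% ✓; longest run = 3 ✓ — passes.
F3 (28 nt, A=6 T=4 G=11 C=7): GC 18/28 = 64.3%, outside 34.8–63.2% ✗; longest run = 4 ✓ — fails.
F4 (22 nt, A=6 T=4 G=7 C=5): GC 12/22 = 54.5% ✓; longest run = 3 ✓ — passes.
F5 (25 nt, A=3 T=5 G=10 C=7): GC 17/25 = 68.0%, outside 34.8–63.2% ✗; longest run = 3 ✓ — fails.

F1, F2 and F4.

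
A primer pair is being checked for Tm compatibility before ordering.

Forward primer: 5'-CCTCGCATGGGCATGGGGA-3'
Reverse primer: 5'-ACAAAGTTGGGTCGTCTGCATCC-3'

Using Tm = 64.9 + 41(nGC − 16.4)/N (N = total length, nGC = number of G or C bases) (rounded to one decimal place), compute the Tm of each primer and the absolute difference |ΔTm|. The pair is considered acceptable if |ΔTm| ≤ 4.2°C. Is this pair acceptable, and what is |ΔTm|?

|ΔTm| = 0.5°C; the pair is acceptable.

Forward: G+C = 13, N = 19 → Tm = 64.9 + 41·(13 − 16.4)/19 = 57.6°C.
Reverse: G+C = 12, N = 23 → Tm = 64.9 + 41·(12 − 16.4)/23 = 57.1°C.
|ΔTm| = |57.6 − 57.1| = 0.5°C, ≤ 4.2°C.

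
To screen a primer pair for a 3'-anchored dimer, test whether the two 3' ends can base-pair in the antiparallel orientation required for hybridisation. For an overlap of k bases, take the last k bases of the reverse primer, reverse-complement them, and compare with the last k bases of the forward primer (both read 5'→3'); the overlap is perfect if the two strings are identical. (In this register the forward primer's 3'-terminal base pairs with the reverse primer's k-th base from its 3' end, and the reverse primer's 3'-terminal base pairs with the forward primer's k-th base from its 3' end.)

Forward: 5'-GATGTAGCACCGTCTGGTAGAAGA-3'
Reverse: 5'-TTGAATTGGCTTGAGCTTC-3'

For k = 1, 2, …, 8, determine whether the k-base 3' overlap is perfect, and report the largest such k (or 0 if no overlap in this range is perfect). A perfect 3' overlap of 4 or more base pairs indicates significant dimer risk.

Longest perfect overlap: 2 complementary base pairs; below the dimer-risk threshold (threshold 4).

Last 8 bases (5'→3') — forward …GTAGAAGA, reverse …TGAGCTTC.
Reverse complement of the reverse primer's last 8 bases: GAAGCTCA; its first k bases are the reverse complement of the reverse primer's last k bases, so a perfect k-base overlap needs the forward primer's last k bases to equal them.
Comparing (forward last k vs required): k=1: A vs G ✗; k=2: GA vs GA ✓; k=3: AGA vs GAA ✗; k=4: AAGA vs GAAG ✗; k=5: GAAGA vs GAAGC ✗; k=6: AGAAGA vs GAAGCT ✗; k=7: TAGAAGA vs GAAGCTC ✗; k=8: GTAGAAGA vs GAAGCTCA ✗.
Only k = 2 is perfect, so the longest perfect 3' overlap is 2.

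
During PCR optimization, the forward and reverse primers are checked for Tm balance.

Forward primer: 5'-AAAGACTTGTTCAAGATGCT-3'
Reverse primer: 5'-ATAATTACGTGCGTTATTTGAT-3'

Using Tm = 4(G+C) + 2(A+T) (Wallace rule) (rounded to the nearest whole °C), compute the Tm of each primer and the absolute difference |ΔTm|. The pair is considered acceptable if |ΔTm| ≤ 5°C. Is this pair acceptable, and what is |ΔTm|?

Forward: A=7 T=6 G=4 C=3 → Tm = 2·13 + 4·7 = 54°C.
Reverse: A=6 T=10 G=4 C=2 → Tm = 2·16 + 4·6 = 56°C.
|ΔTm| = |54 − 56| = 2°C, ≤ 5°C.

|ΔTm| = 2°C; the pair is acceptable.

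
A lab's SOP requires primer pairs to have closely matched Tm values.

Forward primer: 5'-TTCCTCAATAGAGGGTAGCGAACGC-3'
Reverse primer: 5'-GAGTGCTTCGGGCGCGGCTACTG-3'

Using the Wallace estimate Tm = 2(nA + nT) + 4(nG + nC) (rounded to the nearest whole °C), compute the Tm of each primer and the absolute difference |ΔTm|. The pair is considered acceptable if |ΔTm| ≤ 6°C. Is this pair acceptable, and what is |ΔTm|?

|ΔTm| = 2°C; the pair is acceptable.

Forward: A=7 T=5 G=7 C=6 → Tm = 2·12 + 4·13 = 76°C.
Reverse: A=2 T=5 G=10 C=6 → Tm = 2·7 + 4·16 = 78°C.
|ΔTm| = |76 − 78| = 2°C, ≤ 6°C.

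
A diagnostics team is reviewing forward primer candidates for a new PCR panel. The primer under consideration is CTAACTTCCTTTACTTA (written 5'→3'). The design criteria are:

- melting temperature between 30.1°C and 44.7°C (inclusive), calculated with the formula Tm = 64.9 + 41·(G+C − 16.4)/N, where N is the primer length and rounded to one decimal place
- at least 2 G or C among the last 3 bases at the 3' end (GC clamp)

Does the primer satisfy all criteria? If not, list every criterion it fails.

Fails: GC clamp.

Base counts: A=4, T=8, G=0, C=5 (length 17).
Tm: Tm = 64.9 + 41·(5 − 16.4)/17 = 37.4°C ✓
GC clamp: 3' end TTA has 0 G/C, need ≥2 ✗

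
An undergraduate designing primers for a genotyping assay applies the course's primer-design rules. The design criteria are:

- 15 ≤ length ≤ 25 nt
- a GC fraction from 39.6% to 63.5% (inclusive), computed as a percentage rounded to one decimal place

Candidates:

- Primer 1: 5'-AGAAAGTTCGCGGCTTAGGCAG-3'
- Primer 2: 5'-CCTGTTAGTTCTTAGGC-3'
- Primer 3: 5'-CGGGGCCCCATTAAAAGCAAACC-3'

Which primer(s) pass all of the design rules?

Primer 1 (22 nt, A=6 T=4 G=8 C=4): length 22 ✓; GC 12/22 = 54.5% ✓ — passes.
Primer 2 (17 nt, A=2 T=7 G=4 C=4): length 17 ✓; GC 8/17 = 47.1% ✓ — passes.
Primer 3 (23 nt, A=8 T=2 G=5 C=8): length 23 ✓; GC 13/23 = 56.5% ✓ — passes.

Primer 1, Primer 2 and Primer 3.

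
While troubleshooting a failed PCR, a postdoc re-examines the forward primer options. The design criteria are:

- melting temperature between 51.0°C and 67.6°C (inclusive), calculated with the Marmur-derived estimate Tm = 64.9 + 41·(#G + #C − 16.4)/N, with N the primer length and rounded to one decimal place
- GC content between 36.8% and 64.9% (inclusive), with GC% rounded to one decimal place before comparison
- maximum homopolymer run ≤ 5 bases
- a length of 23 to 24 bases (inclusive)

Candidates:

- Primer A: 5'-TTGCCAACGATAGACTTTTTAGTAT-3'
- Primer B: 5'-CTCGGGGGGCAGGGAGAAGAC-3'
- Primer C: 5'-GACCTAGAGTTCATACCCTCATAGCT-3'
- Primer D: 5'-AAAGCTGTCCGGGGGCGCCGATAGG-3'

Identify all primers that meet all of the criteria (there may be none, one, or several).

None of the candidates satisfy all criteria.

Primer A (25 nt, A=7 T=10 G=4 C=4): Tm = 64.9 + 41·(8 − 16.4)/25 = 51.1°C ✓; GC 8/25 = 32.0%, outside 36.8–64.9% ✗; longest run = 5 ✓; length 25, outside 23–24 ✗ — fails.
Primer B (21 nt, A=5 T=1 G=11 C=4): Tm = 64.9 + 41·(15 − 16.4)/21 = 62.2°C ✓; GC 15/21 = 71.4%, outside 36.8–64.9% ✗; longest run = 6, exceeds 5 ✗; length 21, outside 23–24 ✗ — fails.
Primer C (26 nt, A=7 T=7 G=4 C=8): Tm = 64.9 + 41·(12 − 16.4)/26 = 58.0°C ✓; GC 12/26 = 46.2% ✓; longest run = 3 ✓; length 26, outside 23–24 ✗ — fails.
Primer D (25 nt, A=5 T=3 G=11 C=6): Tm = 64.9 + 41·(17 − 16.4)/25 = 65.9°C ✓; GC 17/25 = 68.0%, outside 36.8–64.9% ✗; longest run = 5 ✓; length 25, outside 23–24 ✗ — fails.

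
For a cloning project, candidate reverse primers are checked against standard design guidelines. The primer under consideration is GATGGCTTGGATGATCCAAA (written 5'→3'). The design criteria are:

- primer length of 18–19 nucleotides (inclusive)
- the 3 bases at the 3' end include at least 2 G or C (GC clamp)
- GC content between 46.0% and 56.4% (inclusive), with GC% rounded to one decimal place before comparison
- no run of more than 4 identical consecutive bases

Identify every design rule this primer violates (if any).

Base counts: A=6, T=5, G=6, C=3 (length 20).
length: length 20, outside 18–19 ✗
GC clamp: 3' end AAA has 0 G/C, need ≥2 ✗
GC content: GC 9/20 = 45.0%, outside 46.0–56.4% ✗
homopolymer run: longest run = 3 ✓

Fails: length, GC clamp, GC content.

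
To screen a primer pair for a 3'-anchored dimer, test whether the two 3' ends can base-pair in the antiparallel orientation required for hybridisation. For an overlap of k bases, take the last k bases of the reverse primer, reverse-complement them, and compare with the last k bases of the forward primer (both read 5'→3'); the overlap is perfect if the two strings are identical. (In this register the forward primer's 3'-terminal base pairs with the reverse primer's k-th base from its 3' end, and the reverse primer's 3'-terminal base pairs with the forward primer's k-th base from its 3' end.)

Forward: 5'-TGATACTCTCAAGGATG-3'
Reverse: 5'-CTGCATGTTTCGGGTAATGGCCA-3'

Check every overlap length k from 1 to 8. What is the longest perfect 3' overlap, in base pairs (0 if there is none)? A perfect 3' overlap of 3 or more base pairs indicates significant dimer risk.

Longest perfect overlap: 2 complementary base pairs; below the dimer-risk threshold (threshold 3).

Last 8 bases (5'→3') — forward …CAAGGATG, reverse …AATGGCCA.
Reverse complement of the reverse primer's last 8 bases: TGGCCATT; its first k bases are the reverse complement of the reverse primer's last k bases, so a perfect k-base overlap needs the forward primer's last k bases to equal them.
Comparing (forward last k vs required): k=1: G vs T ✗; k=2: TG vs TG ✓; k=3: ATG vs TGG ✗; k=4: GATG vs TGGC ✗; k=5: GGATG vs TGGCC ✗; k=6: AGGATG vs TGGCCA ✗; k=7: AAGGATG vs TGGCCAT ✗; k=8: CAAGGATG vs TGGCCATT ✗.
Only k = 2 is perfect, so the longest perfect 3' overlap is 2.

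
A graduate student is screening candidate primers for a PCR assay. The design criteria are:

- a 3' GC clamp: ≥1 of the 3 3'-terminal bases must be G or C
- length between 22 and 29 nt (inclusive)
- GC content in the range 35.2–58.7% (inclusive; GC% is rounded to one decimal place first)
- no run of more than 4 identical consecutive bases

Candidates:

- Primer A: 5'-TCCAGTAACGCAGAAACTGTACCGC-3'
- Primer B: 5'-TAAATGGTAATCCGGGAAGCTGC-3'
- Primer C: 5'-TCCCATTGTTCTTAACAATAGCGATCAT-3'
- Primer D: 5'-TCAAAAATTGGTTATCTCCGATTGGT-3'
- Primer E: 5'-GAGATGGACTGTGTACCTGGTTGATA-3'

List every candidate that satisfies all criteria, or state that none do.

Primer A, Primer B and Primer C.

Primer A (25 nt, A=8 T=4 G=5 C=8): 3' end CGC has 3 G/C ✓; length 25 ✓; GC 13/25 = 52.0% ✓; longest run = 3 ✓ — passes.
Primer B (23 nt, A=7 T=5 G=7 C=4): 3' end TGC has 2 G/C ✓; length 23 ✓; GC 11/23 = 47.8% ✓; longest run = 3 ✓ — passes.
Primer C (28 nt, A=8 T=10 G=3 C=7): 3' end CAT has 1 G/C ✓; length 28 ✓; GC 10/28 = 35.7% ✓; longest run = 3 ✓ — passes.
Primer D (26 nt, A=7 T=10 G=5 C=4): 3' end GGT has 2 G/C ✓; length 26 ✓; GC 9/26 = 34.6%, outside 35.2–58.7% ✗; longest run = 5, exceeds 4 ✗ — fails.
Primer E (26 nt, A=6 T=8 G=9 C=3): 3' end ATA has 0 G/C, need ≥1 ✗; length 26 ✓; GC 12/26 = 46.2% ✓; longest run = 2 ✓ — fails.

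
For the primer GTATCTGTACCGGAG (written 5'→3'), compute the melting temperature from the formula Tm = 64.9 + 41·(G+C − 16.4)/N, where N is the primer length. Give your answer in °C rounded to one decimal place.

Base counts: A=3, T=4, G=5, C=3; G+C = 8, N = 15.
Tm = 64.9 + 41·(8 − 16.4)/15 = 64.9 + -344.40/15 = 41.9°C.

41.9°C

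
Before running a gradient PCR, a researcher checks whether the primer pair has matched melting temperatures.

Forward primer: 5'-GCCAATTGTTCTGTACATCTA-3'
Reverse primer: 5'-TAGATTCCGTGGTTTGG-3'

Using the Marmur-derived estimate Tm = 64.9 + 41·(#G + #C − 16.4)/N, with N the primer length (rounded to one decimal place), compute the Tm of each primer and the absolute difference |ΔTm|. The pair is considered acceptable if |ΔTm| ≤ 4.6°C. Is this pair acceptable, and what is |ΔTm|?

Forward: G+C = 8, N = 21 → Tm = 64.9 + 41·(8 − 16.4)/21 = 48.5°C.
Reverse: G+C = 8, N = 17 → Tm = 64.9 + 41·(8 − 16.4)/17 = 44.6°C.
|ΔTm| = |48.5 − 44.6| = 3.9°C, ≤ 4.6°C.

|ΔTm| = 3.9°C; the pair is acceptable.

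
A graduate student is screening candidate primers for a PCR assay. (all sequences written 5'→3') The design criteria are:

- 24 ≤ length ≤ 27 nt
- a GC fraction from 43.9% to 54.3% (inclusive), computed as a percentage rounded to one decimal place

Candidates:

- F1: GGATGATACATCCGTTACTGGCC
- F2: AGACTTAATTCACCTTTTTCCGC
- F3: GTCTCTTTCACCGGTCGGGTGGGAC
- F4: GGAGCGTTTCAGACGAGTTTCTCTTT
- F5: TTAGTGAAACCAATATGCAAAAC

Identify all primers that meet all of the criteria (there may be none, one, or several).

F1 (23 nt, A=5 T=6 G=6 C=6): length 23, outside 24–27 ✗; GC 12/23 = 52.2% ✓ — fails.
F2 (23 nt, A=5 T=9 G=2 C=7): length 23, outside 24–27 ✗; GC 9/23 = 39.1%, outside 43.9–54.3% ✗ — fails.
F3 (25 nt, A=2 T=7 G=9 C=7): length 25 ✓; GC 16/25 = 64.0%, outside 43.9–54.3% ✗ — fails.
F4 (26 nt, A=4 T=10 G=7 C=5): length 26 ✓; GC 12/26 = 46.2% ✓ — passes.
F5 (23 nt, A=11 T=5 G=3 C=4): length 23, outside 24–27 ✗; GC 7/23 = 30.4%, outside 43.9–54.3% ✗ — fails.

F4 only.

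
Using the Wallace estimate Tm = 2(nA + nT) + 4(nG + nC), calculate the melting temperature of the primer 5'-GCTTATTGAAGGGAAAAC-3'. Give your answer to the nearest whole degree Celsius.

Base counts: A=7, T=4, G=5, C=2 (length 18).
Tm = 2·(7+4) + 4·(5+2) = 2·11 + 4·7 = 22 + 28 = 50°C.

50°C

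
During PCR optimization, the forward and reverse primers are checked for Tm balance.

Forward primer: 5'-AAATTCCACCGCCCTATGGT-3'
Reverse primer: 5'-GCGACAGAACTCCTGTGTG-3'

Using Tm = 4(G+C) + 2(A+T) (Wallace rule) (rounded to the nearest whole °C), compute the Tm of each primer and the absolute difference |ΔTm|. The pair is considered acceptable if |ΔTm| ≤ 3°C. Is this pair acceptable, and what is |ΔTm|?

Forward: A=5 T=5 G=3 C=7 → Tm = 2·10 + 4·10 = 60°C.
Reverse: A=4 T=4 G=6 C=5 → Tm = 2·8 + 4·11 = 60°C.
|ΔTm| = |60 − 60| = 0°C, ≤ 3°C.

|ΔTm| = 0°C; the pair is acceptable.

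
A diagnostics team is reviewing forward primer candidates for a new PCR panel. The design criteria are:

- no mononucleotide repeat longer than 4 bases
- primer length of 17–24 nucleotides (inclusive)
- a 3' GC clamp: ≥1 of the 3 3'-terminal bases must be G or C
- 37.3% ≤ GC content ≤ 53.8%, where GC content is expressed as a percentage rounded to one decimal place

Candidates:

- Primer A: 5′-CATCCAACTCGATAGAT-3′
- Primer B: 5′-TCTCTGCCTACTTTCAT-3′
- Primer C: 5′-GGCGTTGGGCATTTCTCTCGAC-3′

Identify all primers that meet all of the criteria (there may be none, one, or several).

Primer A (17 nt, A=6 T=4 G=2 C=5): longest run = 2 ✓; length 17 ✓; 3' end GAT has 1 G/C ✓; GC 7/17 = 41.2% ✓ — passes.
Primer B (17 nt, A=2 T=8 G=1 C=6): longest run = 3 ✓; length 17 ✓; 3' end CAT has 1 G/C ✓; GC 7/17 = 41.2% ✓ — passes.
Primer C (22 nt, A=2 T=7 G=7 C=6): longest run = 3 ✓; length 22 ✓; 3' end GAC has 2 G/C ✓; GC 13/22 = 59.1%, outside 37.3–53.8% ✗ — fails.

Primer A and Primer B.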